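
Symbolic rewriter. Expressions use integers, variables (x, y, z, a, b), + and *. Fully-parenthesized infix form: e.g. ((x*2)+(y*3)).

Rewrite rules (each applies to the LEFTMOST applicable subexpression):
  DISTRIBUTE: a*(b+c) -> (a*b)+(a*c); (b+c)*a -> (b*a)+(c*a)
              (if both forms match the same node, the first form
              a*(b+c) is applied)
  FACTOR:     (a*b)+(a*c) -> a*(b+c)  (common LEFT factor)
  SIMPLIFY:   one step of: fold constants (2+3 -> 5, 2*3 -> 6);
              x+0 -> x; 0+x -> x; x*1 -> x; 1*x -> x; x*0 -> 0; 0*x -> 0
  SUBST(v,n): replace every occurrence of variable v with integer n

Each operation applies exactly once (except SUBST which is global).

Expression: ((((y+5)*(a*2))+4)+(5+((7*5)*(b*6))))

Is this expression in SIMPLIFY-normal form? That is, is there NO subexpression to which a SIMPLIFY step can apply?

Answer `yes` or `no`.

Expression: ((((y+5)*(a*2))+4)+(5+((7*5)*(b*6))))
Scanning for simplifiable subexpressions (pre-order)...
  at root: ((((y+5)*(a*2))+4)+(5+((7*5)*(b*6)))) (not simplifiable)
  at L: (((y+5)*(a*2))+4) (not simplifiable)
  at LL: ((y+5)*(a*2)) (not simplifiable)
  at LLL: (y+5) (not simplifiable)
  at LLR: (a*2) (not simplifiable)
  at R: (5+((7*5)*(b*6))) (not simplifiable)
  at RR: ((7*5)*(b*6)) (not simplifiable)
  at RRL: (7*5) (SIMPLIFIABLE)
  at RRR: (b*6) (not simplifiable)
Found simplifiable subexpr at path RRL: (7*5)
One SIMPLIFY step would give: ((((y+5)*(a*2))+4)+(5+(35*(b*6))))
-> NOT in normal form.

Answer: no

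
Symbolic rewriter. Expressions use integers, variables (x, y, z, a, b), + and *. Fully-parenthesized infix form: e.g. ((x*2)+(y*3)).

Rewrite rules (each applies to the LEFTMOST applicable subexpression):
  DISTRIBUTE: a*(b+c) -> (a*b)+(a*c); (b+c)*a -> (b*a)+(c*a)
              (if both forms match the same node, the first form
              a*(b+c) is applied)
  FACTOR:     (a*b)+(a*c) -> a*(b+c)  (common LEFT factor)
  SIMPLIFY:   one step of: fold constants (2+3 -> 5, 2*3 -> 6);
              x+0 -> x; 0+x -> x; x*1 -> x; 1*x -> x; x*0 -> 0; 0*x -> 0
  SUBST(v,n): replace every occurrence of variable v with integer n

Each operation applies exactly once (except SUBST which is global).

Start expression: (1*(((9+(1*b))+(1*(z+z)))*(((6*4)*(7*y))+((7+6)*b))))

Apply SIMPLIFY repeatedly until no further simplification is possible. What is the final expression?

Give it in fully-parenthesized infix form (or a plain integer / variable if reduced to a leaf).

Answer: (((9+b)+(z+z))*((24*(7*y))+(13*b)))

Derivation:
Start: (1*(((9+(1*b))+(1*(z+z)))*(((6*4)*(7*y))+((7+6)*b))))
Step 1: at root: (1*(((9+(1*b))+(1*(z+z)))*(((6*4)*(7*y))+((7+6)*b)))) -> (((9+(1*b))+(1*(z+z)))*(((6*4)*(7*y))+((7+6)*b))); overall: (1*(((9+(1*b))+(1*(z+z)))*(((6*4)*(7*y))+((7+6)*b)))) -> (((9+(1*b))+(1*(z+z)))*(((6*4)*(7*y))+((7+6)*b)))
Step 2: at LLR: (1*b) -> b; overall: (((9+(1*b))+(1*(z+z)))*(((6*4)*(7*y))+((7+6)*b))) -> (((9+b)+(1*(z+z)))*(((6*4)*(7*y))+((7+6)*b)))
Step 3: at LR: (1*(z+z)) -> (z+z); overall: (((9+b)+(1*(z+z)))*(((6*4)*(7*y))+((7+6)*b))) -> (((9+b)+(z+z))*(((6*4)*(7*y))+((7+6)*b)))
Step 4: at RLL: (6*4) -> 24; overall: (((9+b)+(z+z))*(((6*4)*(7*y))+((7+6)*b))) -> (((9+b)+(z+z))*((24*(7*y))+((7+6)*b)))
Step 5: at RRL: (7+6) -> 13; overall: (((9+b)+(z+z))*((24*(7*y))+((7+6)*b))) -> (((9+b)+(z+z))*((24*(7*y))+(13*b)))
Fixed point: (((9+b)+(z+z))*((24*(7*y))+(13*b)))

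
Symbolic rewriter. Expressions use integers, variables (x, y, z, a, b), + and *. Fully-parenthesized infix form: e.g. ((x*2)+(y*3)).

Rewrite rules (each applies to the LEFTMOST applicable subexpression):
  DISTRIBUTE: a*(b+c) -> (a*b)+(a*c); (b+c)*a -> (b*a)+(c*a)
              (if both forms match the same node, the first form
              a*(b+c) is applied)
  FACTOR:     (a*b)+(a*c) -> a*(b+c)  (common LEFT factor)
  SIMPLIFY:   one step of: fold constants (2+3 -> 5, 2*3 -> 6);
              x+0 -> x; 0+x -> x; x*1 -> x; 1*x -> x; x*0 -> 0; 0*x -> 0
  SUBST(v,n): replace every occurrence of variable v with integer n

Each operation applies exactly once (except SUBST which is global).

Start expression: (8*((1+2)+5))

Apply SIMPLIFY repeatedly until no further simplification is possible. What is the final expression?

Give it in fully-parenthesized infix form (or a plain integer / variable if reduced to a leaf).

Start: (8*((1+2)+5))
Step 1: at RL: (1+2) -> 3; overall: (8*((1+2)+5)) -> (8*(3+5))
Step 2: at R: (3+5) -> 8; overall: (8*(3+5)) -> (8*8)
Step 3: at root: (8*8) -> 64; overall: (8*8) -> 64
Fixed point: 64

Answer: 64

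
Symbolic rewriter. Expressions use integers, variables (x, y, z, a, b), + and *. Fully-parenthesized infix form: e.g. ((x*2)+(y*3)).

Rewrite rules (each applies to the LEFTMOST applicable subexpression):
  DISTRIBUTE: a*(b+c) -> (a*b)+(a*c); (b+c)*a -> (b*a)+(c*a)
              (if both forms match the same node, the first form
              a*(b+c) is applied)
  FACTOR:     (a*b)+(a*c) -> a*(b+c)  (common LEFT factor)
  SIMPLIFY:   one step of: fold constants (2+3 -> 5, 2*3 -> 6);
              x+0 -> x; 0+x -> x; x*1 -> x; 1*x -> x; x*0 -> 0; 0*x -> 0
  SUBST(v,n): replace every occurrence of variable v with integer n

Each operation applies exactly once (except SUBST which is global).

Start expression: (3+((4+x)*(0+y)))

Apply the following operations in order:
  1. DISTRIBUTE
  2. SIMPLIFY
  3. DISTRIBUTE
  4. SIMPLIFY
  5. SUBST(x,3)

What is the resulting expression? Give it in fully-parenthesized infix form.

Answer: (3+((4*y)+(3*y)))

Derivation:
Start: (3+((4+x)*(0+y)))
Apply DISTRIBUTE at R (target: ((4+x)*(0+y))): (3+((4+x)*(0+y))) -> (3+(((4+x)*0)+((4+x)*y)))
Apply SIMPLIFY at RL (target: ((4+x)*0)): (3+(((4+x)*0)+((4+x)*y))) -> (3+(0+((4+x)*y)))
Apply DISTRIBUTE at RR (target: ((4+x)*y)): (3+(0+((4+x)*y))) -> (3+(0+((4*y)+(x*y))))
Apply SIMPLIFY at R (target: (0+((4*y)+(x*y)))): (3+(0+((4*y)+(x*y)))) -> (3+((4*y)+(x*y)))
Apply SUBST(x,3): (3+((4*y)+(x*y))) -> (3+((4*y)+(3*y)))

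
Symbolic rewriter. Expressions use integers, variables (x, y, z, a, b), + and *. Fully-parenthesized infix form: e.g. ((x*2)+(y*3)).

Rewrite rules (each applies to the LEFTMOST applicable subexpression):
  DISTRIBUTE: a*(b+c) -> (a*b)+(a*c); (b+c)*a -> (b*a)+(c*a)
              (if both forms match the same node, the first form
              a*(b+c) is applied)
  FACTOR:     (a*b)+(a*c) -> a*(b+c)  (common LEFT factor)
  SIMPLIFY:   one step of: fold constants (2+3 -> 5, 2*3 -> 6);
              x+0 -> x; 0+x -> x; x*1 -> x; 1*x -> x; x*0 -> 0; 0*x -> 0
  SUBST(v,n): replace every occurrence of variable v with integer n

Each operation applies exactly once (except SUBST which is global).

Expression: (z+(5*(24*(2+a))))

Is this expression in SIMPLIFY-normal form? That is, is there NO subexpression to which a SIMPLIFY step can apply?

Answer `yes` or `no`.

Answer: yes

Derivation:
Expression: (z+(5*(24*(2+a))))
Scanning for simplifiable subexpressions (pre-order)...
  at root: (z+(5*(24*(2+a)))) (not simplifiable)
  at R: (5*(24*(2+a))) (not simplifiable)
  at RR: (24*(2+a)) (not simplifiable)
  at RRR: (2+a) (not simplifiable)
Result: no simplifiable subexpression found -> normal form.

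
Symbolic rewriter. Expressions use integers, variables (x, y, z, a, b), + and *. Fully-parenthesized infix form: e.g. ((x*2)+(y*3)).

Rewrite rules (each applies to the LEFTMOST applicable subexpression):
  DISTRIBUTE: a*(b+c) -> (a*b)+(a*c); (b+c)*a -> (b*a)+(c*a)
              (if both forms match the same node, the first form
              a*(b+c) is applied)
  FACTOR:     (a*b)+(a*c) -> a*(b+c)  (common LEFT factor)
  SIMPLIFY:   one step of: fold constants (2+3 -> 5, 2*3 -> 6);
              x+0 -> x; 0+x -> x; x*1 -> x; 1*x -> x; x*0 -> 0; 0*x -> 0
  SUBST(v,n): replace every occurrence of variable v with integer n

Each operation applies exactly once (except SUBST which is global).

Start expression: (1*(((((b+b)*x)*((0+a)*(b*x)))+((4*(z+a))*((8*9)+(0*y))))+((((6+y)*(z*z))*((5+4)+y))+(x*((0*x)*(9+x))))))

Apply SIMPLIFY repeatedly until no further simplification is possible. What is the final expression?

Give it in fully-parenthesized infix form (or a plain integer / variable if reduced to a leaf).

Start: (1*(((((b+b)*x)*((0+a)*(b*x)))+((4*(z+a))*((8*9)+(0*y))))+((((6+y)*(z*z))*((5+4)+y))+(x*((0*x)*(9+x))))))
Step 1: at root: (1*(((((b+b)*x)*((0+a)*(b*x)))+((4*(z+a))*((8*9)+(0*y))))+((((6+y)*(z*z))*((5+4)+y))+(x*((0*x)*(9+x)))))) -> (((((b+b)*x)*((0+a)*(b*x)))+((4*(z+a))*((8*9)+(0*y))))+((((6+y)*(z*z))*((5+4)+y))+(x*((0*x)*(9+x))))); overall: (1*(((((b+b)*x)*((0+a)*(b*x)))+((4*(z+a))*((8*9)+(0*y))))+((((6+y)*(z*z))*((5+4)+y))+(x*((0*x)*(9+x)))))) -> (((((b+b)*x)*((0+a)*(b*x)))+((4*(z+a))*((8*9)+(0*y))))+((((6+y)*(z*z))*((5+4)+y))+(x*((0*x)*(9+x)))))
Step 2: at LLRL: (0+a) -> a; overall: (((((b+b)*x)*((0+a)*(b*x)))+((4*(z+a))*((8*9)+(0*y))))+((((6+y)*(z*z))*((5+4)+y))+(x*((0*x)*(9+x))))) -> (((((b+b)*x)*(a*(b*x)))+((4*(z+a))*((8*9)+(0*y))))+((((6+y)*(z*z))*((5+4)+y))+(x*((0*x)*(9+x)))))
Step 3: at LRRL: (8*9) -> 72; overall: (((((b+b)*x)*(a*(b*x)))+((4*(z+a))*((8*9)+(0*y))))+((((6+y)*(z*z))*((5+4)+y))+(x*((0*x)*(9+x))))) -> (((((b+b)*x)*(a*(b*x)))+((4*(z+a))*(72+(0*y))))+((((6+y)*(z*z))*((5+4)+y))+(x*((0*x)*(9+x)))))
Step 4: at LRRR: (0*y) -> 0; overall: (((((b+b)*x)*(a*(b*x)))+((4*(z+a))*(72+(0*y))))+((((6+y)*(z*z))*((5+4)+y))+(x*((0*x)*(9+x))))) -> (((((b+b)*x)*(a*(b*x)))+((4*(z+a))*(72+0)))+((((6+y)*(z*z))*((5+4)+y))+(x*((0*x)*(9+x)))))
Step 5: at LRR: (72+0) -> 72; overall: (((((b+b)*x)*(a*(b*x)))+((4*(z+a))*(72+0)))+((((6+y)*(z*z))*((5+4)+y))+(x*((0*x)*(9+x))))) -> (((((b+b)*x)*(a*(b*x)))+((4*(z+a))*72))+((((6+y)*(z*z))*((5+4)+y))+(x*((0*x)*(9+x)))))
Step 6: at RLRL: (5+4) -> 9; overall: (((((b+b)*x)*(a*(b*x)))+((4*(z+a))*72))+((((6+y)*(z*z))*((5+4)+y))+(x*((0*x)*(9+x))))) -> (((((b+b)*x)*(a*(b*x)))+((4*(z+a))*72))+((((6+y)*(z*z))*(9+y))+(x*((0*x)*(9+x)))))
Step 7: at RRRL: (0*x) -> 0; overall: (((((b+b)*x)*(a*(b*x)))+((4*(z+a))*72))+((((6+y)*(z*z))*(9+y))+(x*((0*x)*(9+x))))) -> (((((b+b)*x)*(a*(b*x)))+((4*(z+a))*72))+((((6+y)*(z*z))*(9+y))+(x*(0*(9+x)))))
Step 8: at RRR: (0*(9+x)) -> 0; overall: (((((b+b)*x)*(a*(b*x)))+((4*(z+a))*72))+((((6+y)*(z*z))*(9+y))+(x*(0*(9+x))))) -> (((((b+b)*x)*(a*(b*x)))+((4*(z+a))*72))+((((6+y)*(z*z))*(9+y))+(x*0)))
Step 9: at RR: (x*0) -> 0; overall: (((((b+b)*x)*(a*(b*x)))+((4*(z+a))*72))+((((6+y)*(z*z))*(9+y))+(x*0))) -> (((((b+b)*x)*(a*(b*x)))+((4*(z+a))*72))+((((6+y)*(z*z))*(9+y))+0))
Step 10: at R: ((((6+y)*(z*z))*(9+y))+0) -> (((6+y)*(z*z))*(9+y)); overall: (((((b+b)*x)*(a*(b*x)))+((4*(z+a))*72))+((((6+y)*(z*z))*(9+y))+0)) -> (((((b+b)*x)*(a*(b*x)))+((4*(z+a))*72))+(((6+y)*(z*z))*(9+y)))
Fixed point: (((((b+b)*x)*(a*(b*x)))+((4*(z+a))*72))+(((6+y)*(z*z))*(9+y)))

Answer: (((((b+b)*x)*(a*(b*x)))+((4*(z+a))*72))+(((6+y)*(z*z))*(9+y)))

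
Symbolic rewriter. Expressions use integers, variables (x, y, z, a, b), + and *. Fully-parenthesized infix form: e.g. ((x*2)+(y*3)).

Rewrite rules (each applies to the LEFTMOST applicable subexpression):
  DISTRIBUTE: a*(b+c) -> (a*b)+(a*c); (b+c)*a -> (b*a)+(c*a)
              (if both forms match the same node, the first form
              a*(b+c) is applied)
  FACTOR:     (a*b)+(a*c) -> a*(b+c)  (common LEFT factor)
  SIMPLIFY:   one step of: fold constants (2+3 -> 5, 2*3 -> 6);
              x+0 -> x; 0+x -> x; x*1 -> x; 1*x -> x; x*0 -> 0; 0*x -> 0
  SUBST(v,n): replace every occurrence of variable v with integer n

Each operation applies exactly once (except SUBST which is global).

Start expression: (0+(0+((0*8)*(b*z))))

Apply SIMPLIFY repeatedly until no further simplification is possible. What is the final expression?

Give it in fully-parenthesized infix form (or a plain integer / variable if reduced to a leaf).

Answer: 0

Derivation:
Start: (0+(0+((0*8)*(b*z))))
Step 1: at root: (0+(0+((0*8)*(b*z)))) -> (0+((0*8)*(b*z))); overall: (0+(0+((0*8)*(b*z)))) -> (0+((0*8)*(b*z)))
Step 2: at root: (0+((0*8)*(b*z))) -> ((0*8)*(b*z)); overall: (0+((0*8)*(b*z))) -> ((0*8)*(b*z))
Step 3: at L: (0*8) -> 0; overall: ((0*8)*(b*z)) -> (0*(b*z))
Step 4: at root: (0*(b*z)) -> 0; overall: (0*(b*z)) -> 0
Fixed point: 0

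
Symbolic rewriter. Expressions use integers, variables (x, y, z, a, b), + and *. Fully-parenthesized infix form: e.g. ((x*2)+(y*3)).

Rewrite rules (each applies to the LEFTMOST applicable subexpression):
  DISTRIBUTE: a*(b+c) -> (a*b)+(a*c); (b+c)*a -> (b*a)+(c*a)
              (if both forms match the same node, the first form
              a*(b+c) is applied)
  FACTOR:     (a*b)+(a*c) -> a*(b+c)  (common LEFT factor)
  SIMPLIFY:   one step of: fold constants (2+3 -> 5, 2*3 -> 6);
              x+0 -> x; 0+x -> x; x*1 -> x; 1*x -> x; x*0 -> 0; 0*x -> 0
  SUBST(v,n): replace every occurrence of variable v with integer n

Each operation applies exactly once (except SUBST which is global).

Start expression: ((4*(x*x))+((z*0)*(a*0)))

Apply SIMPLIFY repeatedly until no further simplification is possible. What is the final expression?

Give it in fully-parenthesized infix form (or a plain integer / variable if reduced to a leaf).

Start: ((4*(x*x))+((z*0)*(a*0)))
Step 1: at RL: (z*0) -> 0; overall: ((4*(x*x))+((z*0)*(a*0))) -> ((4*(x*x))+(0*(a*0)))
Step 2: at R: (0*(a*0)) -> 0; overall: ((4*(x*x))+(0*(a*0))) -> ((4*(x*x))+0)
Step 3: at root: ((4*(x*x))+0) -> (4*(x*x)); overall: ((4*(x*x))+0) -> (4*(x*x))
Fixed point: (4*(x*x))

Answer: (4*(x*x))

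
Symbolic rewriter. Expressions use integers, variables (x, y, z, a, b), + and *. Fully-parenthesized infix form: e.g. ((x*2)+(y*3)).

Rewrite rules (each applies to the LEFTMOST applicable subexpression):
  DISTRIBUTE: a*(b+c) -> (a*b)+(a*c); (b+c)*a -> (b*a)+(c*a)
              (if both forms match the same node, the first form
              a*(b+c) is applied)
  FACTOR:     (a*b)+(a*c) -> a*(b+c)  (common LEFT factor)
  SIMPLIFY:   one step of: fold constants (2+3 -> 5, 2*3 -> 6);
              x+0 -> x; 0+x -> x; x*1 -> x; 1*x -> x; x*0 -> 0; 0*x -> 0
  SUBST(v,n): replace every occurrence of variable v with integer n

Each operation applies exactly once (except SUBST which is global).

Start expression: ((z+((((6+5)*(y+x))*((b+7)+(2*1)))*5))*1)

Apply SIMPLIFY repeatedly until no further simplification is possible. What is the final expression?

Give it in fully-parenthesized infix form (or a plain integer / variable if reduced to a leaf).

Start: ((z+((((6+5)*(y+x))*((b+7)+(2*1)))*5))*1)
Step 1: at root: ((z+((((6+5)*(y+x))*((b+7)+(2*1)))*5))*1) -> (z+((((6+5)*(y+x))*((b+7)+(2*1)))*5)); overall: ((z+((((6+5)*(y+x))*((b+7)+(2*1)))*5))*1) -> (z+((((6+5)*(y+x))*((b+7)+(2*1)))*5))
Step 2: at RLLL: (6+5) -> 11; overall: (z+((((6+5)*(y+x))*((b+7)+(2*1)))*5)) -> (z+(((11*(y+x))*((b+7)+(2*1)))*5))
Step 3: at RLRR: (2*1) -> 2; overall: (z+(((11*(y+x))*((b+7)+(2*1)))*5)) -> (z+(((11*(y+x))*((b+7)+2))*5))
Fixed point: (z+(((11*(y+x))*((b+7)+2))*5))

Answer: (z+(((11*(y+x))*((b+7)+2))*5))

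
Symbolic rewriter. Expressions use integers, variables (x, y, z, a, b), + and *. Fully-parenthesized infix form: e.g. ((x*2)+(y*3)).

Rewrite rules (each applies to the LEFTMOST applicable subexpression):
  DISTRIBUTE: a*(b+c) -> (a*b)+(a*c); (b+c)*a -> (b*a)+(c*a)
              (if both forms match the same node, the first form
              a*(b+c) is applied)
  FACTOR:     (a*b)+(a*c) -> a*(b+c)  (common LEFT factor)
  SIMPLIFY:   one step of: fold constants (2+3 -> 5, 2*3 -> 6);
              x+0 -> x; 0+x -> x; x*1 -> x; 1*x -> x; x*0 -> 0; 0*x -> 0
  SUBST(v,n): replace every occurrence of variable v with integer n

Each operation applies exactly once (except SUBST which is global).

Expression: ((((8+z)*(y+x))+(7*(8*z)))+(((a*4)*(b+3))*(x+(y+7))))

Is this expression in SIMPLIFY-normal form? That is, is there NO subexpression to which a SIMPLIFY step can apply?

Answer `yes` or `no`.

Expression: ((((8+z)*(y+x))+(7*(8*z)))+(((a*4)*(b+3))*(x+(y+7))))
Scanning for simplifiable subexpressions (pre-order)...
  at root: ((((8+z)*(y+x))+(7*(8*z)))+(((a*4)*(b+3))*(x+(y+7)))) (not simplifiable)
  at L: (((8+z)*(y+x))+(7*(8*z))) (not simplifiable)
  at LL: ((8+z)*(y+x)) (not simplifiable)
  at LLL: (8+z) (not simplifiable)
  at LLR: (y+x) (not simplifiable)
  at LR: (7*(8*z)) (not simplifiable)
  at LRR: (8*z) (not simplifiable)
  at R: (((a*4)*(b+3))*(x+(y+7))) (not simplifiable)
  at RL: ((a*4)*(b+3)) (not simplifiable)
  at RLL: (a*4) (not simplifiable)
  at RLR: (b+3) (not simplifiable)
  at RR: (x+(y+7)) (not simplifiable)
  at RRR: (y+7) (not simplifiable)
Result: no simplifiable subexpression found -> normal form.

Answer: yes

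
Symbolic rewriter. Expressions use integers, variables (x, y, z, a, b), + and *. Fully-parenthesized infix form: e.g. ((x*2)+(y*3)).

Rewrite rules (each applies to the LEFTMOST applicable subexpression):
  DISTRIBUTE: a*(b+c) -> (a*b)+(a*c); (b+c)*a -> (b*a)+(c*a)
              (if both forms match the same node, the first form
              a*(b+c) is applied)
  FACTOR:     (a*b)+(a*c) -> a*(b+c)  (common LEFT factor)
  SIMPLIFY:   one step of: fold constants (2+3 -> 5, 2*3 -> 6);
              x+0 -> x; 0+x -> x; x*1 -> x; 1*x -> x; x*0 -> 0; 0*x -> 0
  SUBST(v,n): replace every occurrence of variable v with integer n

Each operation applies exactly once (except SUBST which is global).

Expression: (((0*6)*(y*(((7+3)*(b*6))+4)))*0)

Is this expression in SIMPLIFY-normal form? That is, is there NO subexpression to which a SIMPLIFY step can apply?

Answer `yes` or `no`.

Answer: no

Derivation:
Expression: (((0*6)*(y*(((7+3)*(b*6))+4)))*0)
Scanning for simplifiable subexpressions (pre-order)...
  at root: (((0*6)*(y*(((7+3)*(b*6))+4)))*0) (SIMPLIFIABLE)
  at L: ((0*6)*(y*(((7+3)*(b*6))+4))) (not simplifiable)
  at LL: (0*6) (SIMPLIFIABLE)
  at LR: (y*(((7+3)*(b*6))+4)) (not simplifiable)
  at LRR: (((7+3)*(b*6))+4) (not simplifiable)
  at LRRL: ((7+3)*(b*6)) (not simplifiable)
  at LRRLL: (7+3) (SIMPLIFIABLE)
  at LRRLR: (b*6) (not simplifiable)
Found simplifiable subexpr at path root: (((0*6)*(y*(((7+3)*(b*6))+4)))*0)
One SIMPLIFY step would give: 0
-> NOT in normal form.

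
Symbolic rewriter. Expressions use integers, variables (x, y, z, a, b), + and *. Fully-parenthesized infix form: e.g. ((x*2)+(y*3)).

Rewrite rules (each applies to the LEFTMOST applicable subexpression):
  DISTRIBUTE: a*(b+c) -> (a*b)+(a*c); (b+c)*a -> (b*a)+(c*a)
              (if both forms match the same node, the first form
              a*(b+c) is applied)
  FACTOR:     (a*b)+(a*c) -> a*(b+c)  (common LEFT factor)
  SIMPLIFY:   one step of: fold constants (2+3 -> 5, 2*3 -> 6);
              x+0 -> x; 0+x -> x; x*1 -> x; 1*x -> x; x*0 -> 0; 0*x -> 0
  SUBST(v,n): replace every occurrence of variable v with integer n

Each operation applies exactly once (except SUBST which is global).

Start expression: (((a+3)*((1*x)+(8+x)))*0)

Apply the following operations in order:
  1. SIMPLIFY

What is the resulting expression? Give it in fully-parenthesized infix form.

Start: (((a+3)*((1*x)+(8+x)))*0)
Apply SIMPLIFY at root (target: (((a+3)*((1*x)+(8+x)))*0)): (((a+3)*((1*x)+(8+x)))*0) -> 0

Answer: 0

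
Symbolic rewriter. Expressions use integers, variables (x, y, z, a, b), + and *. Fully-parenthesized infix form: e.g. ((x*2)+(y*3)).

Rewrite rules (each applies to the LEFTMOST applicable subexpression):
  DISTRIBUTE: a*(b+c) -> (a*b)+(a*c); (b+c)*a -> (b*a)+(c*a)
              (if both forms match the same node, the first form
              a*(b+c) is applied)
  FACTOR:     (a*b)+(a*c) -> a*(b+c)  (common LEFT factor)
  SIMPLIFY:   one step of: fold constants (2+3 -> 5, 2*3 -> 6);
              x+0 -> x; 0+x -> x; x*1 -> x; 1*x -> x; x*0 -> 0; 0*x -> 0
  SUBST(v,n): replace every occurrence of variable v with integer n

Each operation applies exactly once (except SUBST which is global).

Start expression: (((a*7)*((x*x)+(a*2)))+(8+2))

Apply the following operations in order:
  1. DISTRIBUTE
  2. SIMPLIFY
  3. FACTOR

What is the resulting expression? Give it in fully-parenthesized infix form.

Answer: (((a*7)*((x*x)+(a*2)))+10)

Derivation:
Start: (((a*7)*((x*x)+(a*2)))+(8+2))
Apply DISTRIBUTE at L (target: ((a*7)*((x*x)+(a*2)))): (((a*7)*((x*x)+(a*2)))+(8+2)) -> ((((a*7)*(x*x))+((a*7)*(a*2)))+(8+2))
Apply SIMPLIFY at R (target: (8+2)): ((((a*7)*(x*x))+((a*7)*(a*2)))+(8+2)) -> ((((a*7)*(x*x))+((a*7)*(a*2)))+10)
Apply FACTOR at L (target: (((a*7)*(x*x))+((a*7)*(a*2)))): ((((a*7)*(x*x))+((a*7)*(a*2)))+10) -> (((a*7)*((x*x)+(a*2)))+10)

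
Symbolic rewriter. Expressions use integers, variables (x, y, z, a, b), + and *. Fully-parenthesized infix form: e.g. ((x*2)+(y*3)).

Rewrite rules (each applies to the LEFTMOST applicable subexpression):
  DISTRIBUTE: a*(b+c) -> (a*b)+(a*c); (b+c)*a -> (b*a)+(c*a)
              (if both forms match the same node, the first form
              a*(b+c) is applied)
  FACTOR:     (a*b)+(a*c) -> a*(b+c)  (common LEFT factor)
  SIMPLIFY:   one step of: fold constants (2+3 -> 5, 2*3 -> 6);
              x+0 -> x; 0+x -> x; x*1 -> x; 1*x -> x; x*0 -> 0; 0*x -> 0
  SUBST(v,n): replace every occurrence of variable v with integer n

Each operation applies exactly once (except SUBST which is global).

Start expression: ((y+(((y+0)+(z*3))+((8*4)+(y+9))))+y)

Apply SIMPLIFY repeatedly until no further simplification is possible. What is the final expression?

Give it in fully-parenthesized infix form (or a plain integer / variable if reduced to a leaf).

Start: ((y+(((y+0)+(z*3))+((8*4)+(y+9))))+y)
Step 1: at LRLL: (y+0) -> y; overall: ((y+(((y+0)+(z*3))+((8*4)+(y+9))))+y) -> ((y+((y+(z*3))+((8*4)+(y+9))))+y)
Step 2: at LRRL: (8*4) -> 32; overall: ((y+((y+(z*3))+((8*4)+(y+9))))+y) -> ((y+((y+(z*3))+(32+(y+9))))+y)
Fixed point: ((y+((y+(z*3))+(32+(y+9))))+y)

Answer: ((y+((y+(z*3))+(32+(y+9))))+y)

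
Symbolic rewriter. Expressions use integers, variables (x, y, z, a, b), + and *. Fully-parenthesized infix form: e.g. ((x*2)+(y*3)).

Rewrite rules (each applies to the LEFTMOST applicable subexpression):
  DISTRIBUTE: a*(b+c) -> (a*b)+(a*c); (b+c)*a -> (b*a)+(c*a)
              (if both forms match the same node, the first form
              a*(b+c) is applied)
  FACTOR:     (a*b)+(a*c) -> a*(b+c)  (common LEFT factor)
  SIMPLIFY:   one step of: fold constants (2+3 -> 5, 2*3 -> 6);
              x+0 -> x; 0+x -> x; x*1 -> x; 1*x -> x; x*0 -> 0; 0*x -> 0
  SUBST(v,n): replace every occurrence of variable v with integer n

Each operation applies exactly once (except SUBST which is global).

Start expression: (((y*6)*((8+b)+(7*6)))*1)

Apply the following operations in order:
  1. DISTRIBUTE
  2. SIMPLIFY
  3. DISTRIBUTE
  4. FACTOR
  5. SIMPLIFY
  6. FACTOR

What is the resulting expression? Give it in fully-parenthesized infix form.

Answer: ((y*6)*((8+b)+42))

Derivation:
Start: (((y*6)*((8+b)+(7*6)))*1)
Apply DISTRIBUTE at L (target: ((y*6)*((8+b)+(7*6)))): (((y*6)*((8+b)+(7*6)))*1) -> ((((y*6)*(8+b))+((y*6)*(7*6)))*1)
Apply SIMPLIFY at root (target: ((((y*6)*(8+b))+((y*6)*(7*6)))*1)): ((((y*6)*(8+b))+((y*6)*(7*6)))*1) -> (((y*6)*(8+b))+((y*6)*(7*6)))
Apply DISTRIBUTE at L (target: ((y*6)*(8+b))): (((y*6)*(8+b))+((y*6)*(7*6))) -> ((((y*6)*8)+((y*6)*b))+((y*6)*(7*6)))
Apply FACTOR at L (target: (((y*6)*8)+((y*6)*b))): ((((y*6)*8)+((y*6)*b))+((y*6)*(7*6))) -> (((y*6)*(8+b))+((y*6)*(7*6)))
Apply SIMPLIFY at RR (target: (7*6)): (((y*6)*(8+b))+((y*6)*(7*6))) -> (((y*6)*(8+b))+((y*6)*42))
Apply FACTOR at root (target: (((y*6)*(8+b))+((y*6)*42))): (((y*6)*(8+b))+((y*6)*42)) -> ((y*6)*((8+b)+42))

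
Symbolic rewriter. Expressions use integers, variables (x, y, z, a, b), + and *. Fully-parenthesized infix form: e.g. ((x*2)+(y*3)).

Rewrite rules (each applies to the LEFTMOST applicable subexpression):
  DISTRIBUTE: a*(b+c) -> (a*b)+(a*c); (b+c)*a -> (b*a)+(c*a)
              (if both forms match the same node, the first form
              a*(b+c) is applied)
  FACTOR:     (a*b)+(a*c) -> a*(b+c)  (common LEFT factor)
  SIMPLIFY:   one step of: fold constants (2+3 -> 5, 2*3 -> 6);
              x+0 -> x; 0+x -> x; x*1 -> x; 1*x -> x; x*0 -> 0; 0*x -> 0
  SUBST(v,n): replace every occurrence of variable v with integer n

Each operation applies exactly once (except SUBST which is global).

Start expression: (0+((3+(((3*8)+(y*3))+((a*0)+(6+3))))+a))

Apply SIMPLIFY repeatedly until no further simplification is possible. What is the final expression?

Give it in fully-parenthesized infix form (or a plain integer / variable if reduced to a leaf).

Answer: ((3+((24+(y*3))+9))+a)

Derivation:
Start: (0+((3+(((3*8)+(y*3))+((a*0)+(6+3))))+a))
Step 1: at root: (0+((3+(((3*8)+(y*3))+((a*0)+(6+3))))+a)) -> ((3+(((3*8)+(y*3))+((a*0)+(6+3))))+a); overall: (0+((3+(((3*8)+(y*3))+((a*0)+(6+3))))+a)) -> ((3+(((3*8)+(y*3))+((a*0)+(6+3))))+a)
Step 2: at LRLL: (3*8) -> 24; overall: ((3+(((3*8)+(y*3))+((a*0)+(6+3))))+a) -> ((3+((24+(y*3))+((a*0)+(6+3))))+a)
Step 3: at LRRL: (a*0) -> 0; overall: ((3+((24+(y*3))+((a*0)+(6+3))))+a) -> ((3+((24+(y*3))+(0+(6+3))))+a)
Step 4: at LRR: (0+(6+3)) -> (6+3); overall: ((3+((24+(y*3))+(0+(6+3))))+a) -> ((3+((24+(y*3))+(6+3)))+a)
Step 5: at LRR: (6+3) -> 9; overall: ((3+((24+(y*3))+(6+3)))+a) -> ((3+((24+(y*3))+9))+a)
Fixed point: ((3+((24+(y*3))+9))+a)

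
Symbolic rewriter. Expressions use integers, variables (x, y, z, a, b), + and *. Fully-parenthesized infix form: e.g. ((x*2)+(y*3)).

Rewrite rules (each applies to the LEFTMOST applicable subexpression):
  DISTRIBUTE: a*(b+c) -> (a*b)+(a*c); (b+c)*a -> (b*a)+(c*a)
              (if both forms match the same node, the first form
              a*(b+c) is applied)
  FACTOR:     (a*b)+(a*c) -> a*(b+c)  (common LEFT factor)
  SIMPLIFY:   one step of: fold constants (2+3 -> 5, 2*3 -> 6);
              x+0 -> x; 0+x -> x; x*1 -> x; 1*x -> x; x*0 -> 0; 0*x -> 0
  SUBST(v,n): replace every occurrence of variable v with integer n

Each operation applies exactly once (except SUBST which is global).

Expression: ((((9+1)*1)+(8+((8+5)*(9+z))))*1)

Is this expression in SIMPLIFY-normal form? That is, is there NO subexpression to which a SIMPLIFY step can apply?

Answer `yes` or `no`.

Answer: no

Derivation:
Expression: ((((9+1)*1)+(8+((8+5)*(9+z))))*1)
Scanning for simplifiable subexpressions (pre-order)...
  at root: ((((9+1)*1)+(8+((8+5)*(9+z))))*1) (SIMPLIFIABLE)
  at L: (((9+1)*1)+(8+((8+5)*(9+z)))) (not simplifiable)
  at LL: ((9+1)*1) (SIMPLIFIABLE)
  at LLL: (9+1) (SIMPLIFIABLE)
  at LR: (8+((8+5)*(9+z))) (not simplifiable)
  at LRR: ((8+5)*(9+z)) (not simplifiable)
  at LRRL: (8+5) (SIMPLIFIABLE)
  at LRRR: (9+z) (not simplifiable)
Found simplifiable subexpr at path root: ((((9+1)*1)+(8+((8+5)*(9+z))))*1)
One SIMPLIFY step would give: (((9+1)*1)+(8+((8+5)*(9+z))))
-> NOT in normal form.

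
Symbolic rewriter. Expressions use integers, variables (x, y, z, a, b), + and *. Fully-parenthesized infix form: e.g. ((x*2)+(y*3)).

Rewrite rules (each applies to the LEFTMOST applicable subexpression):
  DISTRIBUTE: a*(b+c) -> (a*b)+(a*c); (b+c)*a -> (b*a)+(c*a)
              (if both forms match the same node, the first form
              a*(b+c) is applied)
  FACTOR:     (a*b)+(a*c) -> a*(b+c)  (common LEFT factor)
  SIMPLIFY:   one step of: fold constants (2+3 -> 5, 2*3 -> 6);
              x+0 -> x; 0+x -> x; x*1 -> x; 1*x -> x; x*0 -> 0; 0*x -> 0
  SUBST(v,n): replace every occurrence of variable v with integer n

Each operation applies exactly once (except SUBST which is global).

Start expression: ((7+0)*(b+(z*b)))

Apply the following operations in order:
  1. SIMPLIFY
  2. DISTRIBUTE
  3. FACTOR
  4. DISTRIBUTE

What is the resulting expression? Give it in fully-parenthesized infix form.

Answer: ((7*b)+(7*(z*b)))

Derivation:
Start: ((7+0)*(b+(z*b)))
Apply SIMPLIFY at L (target: (7+0)): ((7+0)*(b+(z*b))) -> (7*(b+(z*b)))
Apply DISTRIBUTE at root (target: (7*(b+(z*b)))): (7*(b+(z*b))) -> ((7*b)+(7*(z*b)))
Apply FACTOR at root (target: ((7*b)+(7*(z*b)))): ((7*b)+(7*(z*b))) -> (7*(b+(z*b)))
Apply DISTRIBUTE at root (target: (7*(b+(z*b)))): (7*(b+(z*b))) -> ((7*b)+(7*(z*b)))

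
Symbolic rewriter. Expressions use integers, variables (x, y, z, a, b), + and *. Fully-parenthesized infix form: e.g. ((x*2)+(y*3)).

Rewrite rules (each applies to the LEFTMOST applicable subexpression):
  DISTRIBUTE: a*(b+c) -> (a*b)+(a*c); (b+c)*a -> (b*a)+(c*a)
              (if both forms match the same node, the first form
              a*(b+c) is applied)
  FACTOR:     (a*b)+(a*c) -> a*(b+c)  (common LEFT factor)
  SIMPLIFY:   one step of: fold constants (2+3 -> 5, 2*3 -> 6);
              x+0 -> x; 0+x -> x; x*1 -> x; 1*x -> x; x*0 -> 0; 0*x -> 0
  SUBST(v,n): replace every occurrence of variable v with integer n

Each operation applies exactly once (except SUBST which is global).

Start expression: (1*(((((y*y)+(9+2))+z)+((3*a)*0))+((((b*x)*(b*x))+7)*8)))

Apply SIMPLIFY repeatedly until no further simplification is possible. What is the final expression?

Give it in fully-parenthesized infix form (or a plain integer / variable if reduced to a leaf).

Start: (1*(((((y*y)+(9+2))+z)+((3*a)*0))+((((b*x)*(b*x))+7)*8)))
Step 1: at root: (1*(((((y*y)+(9+2))+z)+((3*a)*0))+((((b*x)*(b*x))+7)*8))) -> (((((y*y)+(9+2))+z)+((3*a)*0))+((((b*x)*(b*x))+7)*8)); overall: (1*(((((y*y)+(9+2))+z)+((3*a)*0))+((((b*x)*(b*x))+7)*8))) -> (((((y*y)+(9+2))+z)+((3*a)*0))+((((b*x)*(b*x))+7)*8))
Step 2: at LLLR: (9+2) -> 11; overall: (((((y*y)+(9+2))+z)+((3*a)*0))+((((b*x)*(b*x))+7)*8)) -> (((((y*y)+11)+z)+((3*a)*0))+((((b*x)*(b*x))+7)*8))
Step 3: at LR: ((3*a)*0) -> 0; overall: (((((y*y)+11)+z)+((3*a)*0))+((((b*x)*(b*x))+7)*8)) -> (((((y*y)+11)+z)+0)+((((b*x)*(b*x))+7)*8))
Step 4: at L: ((((y*y)+11)+z)+0) -> (((y*y)+11)+z); overall: (((((y*y)+11)+z)+0)+((((b*x)*(b*x))+7)*8)) -> ((((y*y)+11)+z)+((((b*x)*(b*x))+7)*8))
Fixed point: ((((y*y)+11)+z)+((((b*x)*(b*x))+7)*8))

Answer: ((((y*y)+11)+z)+((((b*x)*(b*x))+7)*8))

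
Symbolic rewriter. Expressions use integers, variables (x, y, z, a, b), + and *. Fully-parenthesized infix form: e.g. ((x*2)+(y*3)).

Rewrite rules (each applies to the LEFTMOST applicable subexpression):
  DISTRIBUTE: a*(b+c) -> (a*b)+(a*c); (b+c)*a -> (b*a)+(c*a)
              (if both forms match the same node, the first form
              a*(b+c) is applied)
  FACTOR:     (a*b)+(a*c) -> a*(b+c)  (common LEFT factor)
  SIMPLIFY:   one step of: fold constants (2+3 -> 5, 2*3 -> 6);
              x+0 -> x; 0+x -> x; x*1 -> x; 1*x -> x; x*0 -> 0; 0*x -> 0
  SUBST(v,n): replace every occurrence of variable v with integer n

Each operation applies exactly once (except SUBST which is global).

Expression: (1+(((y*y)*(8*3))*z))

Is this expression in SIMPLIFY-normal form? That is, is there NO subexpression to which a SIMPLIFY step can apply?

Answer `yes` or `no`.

Expression: (1+(((y*y)*(8*3))*z))
Scanning for simplifiable subexpressions (pre-order)...
  at root: (1+(((y*y)*(8*3))*z)) (not simplifiable)
  at R: (((y*y)*(8*3))*z) (not simplifiable)
  at RL: ((y*y)*(8*3)) (not simplifiable)
  at RLL: (y*y) (not simplifiable)
  at RLR: (8*3) (SIMPLIFIABLE)
Found simplifiable subexpr at path RLR: (8*3)
One SIMPLIFY step would give: (1+(((y*y)*24)*z))
-> NOT in normal form.

Answer: no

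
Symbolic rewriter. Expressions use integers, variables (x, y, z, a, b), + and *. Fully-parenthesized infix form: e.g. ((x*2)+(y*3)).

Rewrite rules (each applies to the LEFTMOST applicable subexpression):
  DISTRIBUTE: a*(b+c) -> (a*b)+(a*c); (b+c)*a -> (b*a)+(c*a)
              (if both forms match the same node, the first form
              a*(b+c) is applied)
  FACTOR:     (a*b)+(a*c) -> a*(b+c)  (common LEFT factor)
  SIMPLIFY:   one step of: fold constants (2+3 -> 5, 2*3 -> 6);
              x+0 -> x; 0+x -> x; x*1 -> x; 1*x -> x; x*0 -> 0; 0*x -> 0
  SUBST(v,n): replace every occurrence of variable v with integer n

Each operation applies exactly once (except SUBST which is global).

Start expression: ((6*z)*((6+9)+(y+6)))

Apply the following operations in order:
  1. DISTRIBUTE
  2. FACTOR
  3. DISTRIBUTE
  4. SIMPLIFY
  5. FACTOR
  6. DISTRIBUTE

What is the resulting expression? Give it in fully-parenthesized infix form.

Answer: (((6*z)*15)+((6*z)*(y+6)))

Derivation:
Start: ((6*z)*((6+9)+(y+6)))
Apply DISTRIBUTE at root (target: ((6*z)*((6+9)+(y+6)))): ((6*z)*((6+9)+(y+6))) -> (((6*z)*(6+9))+((6*z)*(y+6)))
Apply FACTOR at root (target: (((6*z)*(6+9))+((6*z)*(y+6)))): (((6*z)*(6+9))+((6*z)*(y+6))) -> ((6*z)*((6+9)+(y+6)))
Apply DISTRIBUTE at root (target: ((6*z)*((6+9)+(y+6)))): ((6*z)*((6+9)+(y+6))) -> (((6*z)*(6+9))+((6*z)*(y+6)))
Apply SIMPLIFY at LR (target: (6+9)): (((6*z)*(6+9))+((6*z)*(y+6))) -> (((6*z)*15)+((6*z)*(y+6)))
Apply FACTOR at root (target: (((6*z)*15)+((6*z)*(y+6)))): (((6*z)*15)+((6*z)*(y+6))) -> ((6*z)*(15+(y+6)))
Apply DISTRIBUTE at root (target: ((6*z)*(15+(y+6)))): ((6*z)*(15+(y+6))) -> (((6*z)*15)+((6*z)*(y+6)))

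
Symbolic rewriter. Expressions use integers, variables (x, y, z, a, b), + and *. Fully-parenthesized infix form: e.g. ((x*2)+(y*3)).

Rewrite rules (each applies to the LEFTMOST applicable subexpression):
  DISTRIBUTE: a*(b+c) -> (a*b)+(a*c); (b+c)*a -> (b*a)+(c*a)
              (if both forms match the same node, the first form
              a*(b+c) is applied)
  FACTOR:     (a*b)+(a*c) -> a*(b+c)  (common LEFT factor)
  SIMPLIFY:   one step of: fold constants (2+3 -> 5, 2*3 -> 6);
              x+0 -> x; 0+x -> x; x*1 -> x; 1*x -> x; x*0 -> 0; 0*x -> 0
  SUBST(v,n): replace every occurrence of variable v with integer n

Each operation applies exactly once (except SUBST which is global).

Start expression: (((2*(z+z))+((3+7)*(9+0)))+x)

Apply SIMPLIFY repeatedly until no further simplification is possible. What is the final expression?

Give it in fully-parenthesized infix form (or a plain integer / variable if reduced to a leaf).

Start: (((2*(z+z))+((3+7)*(9+0)))+x)
Step 1: at LRL: (3+7) -> 10; overall: (((2*(z+z))+((3+7)*(9+0)))+x) -> (((2*(z+z))+(10*(9+0)))+x)
Step 2: at LRR: (9+0) -> 9; overall: (((2*(z+z))+(10*(9+0)))+x) -> (((2*(z+z))+(10*9))+x)
Step 3: at LR: (10*9) -> 90; overall: (((2*(z+z))+(10*9))+x) -> (((2*(z+z))+90)+x)
Fixed point: (((2*(z+z))+90)+x)

Answer: (((2*(z+z))+90)+x)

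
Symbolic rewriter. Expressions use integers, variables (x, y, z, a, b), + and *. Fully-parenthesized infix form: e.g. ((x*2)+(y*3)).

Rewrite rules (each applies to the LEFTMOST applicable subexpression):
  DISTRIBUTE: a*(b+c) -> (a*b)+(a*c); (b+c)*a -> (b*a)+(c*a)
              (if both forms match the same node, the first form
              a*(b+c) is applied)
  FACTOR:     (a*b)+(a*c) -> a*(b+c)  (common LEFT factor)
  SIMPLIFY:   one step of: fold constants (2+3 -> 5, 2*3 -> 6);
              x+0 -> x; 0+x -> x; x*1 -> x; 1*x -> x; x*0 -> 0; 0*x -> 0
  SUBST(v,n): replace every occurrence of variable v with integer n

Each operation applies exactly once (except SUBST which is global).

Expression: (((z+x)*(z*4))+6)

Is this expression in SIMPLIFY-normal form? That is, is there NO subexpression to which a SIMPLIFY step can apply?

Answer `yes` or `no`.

Expression: (((z+x)*(z*4))+6)
Scanning for simplifiable subexpressions (pre-order)...
  at root: (((z+x)*(z*4))+6) (not simplifiable)
  at L: ((z+x)*(z*4)) (not simplifiable)
  at LL: (z+x) (not simplifiable)
  at LR: (z*4) (not simplifiable)
Result: no simplifiable subexpression found -> normal form.

Answer: yes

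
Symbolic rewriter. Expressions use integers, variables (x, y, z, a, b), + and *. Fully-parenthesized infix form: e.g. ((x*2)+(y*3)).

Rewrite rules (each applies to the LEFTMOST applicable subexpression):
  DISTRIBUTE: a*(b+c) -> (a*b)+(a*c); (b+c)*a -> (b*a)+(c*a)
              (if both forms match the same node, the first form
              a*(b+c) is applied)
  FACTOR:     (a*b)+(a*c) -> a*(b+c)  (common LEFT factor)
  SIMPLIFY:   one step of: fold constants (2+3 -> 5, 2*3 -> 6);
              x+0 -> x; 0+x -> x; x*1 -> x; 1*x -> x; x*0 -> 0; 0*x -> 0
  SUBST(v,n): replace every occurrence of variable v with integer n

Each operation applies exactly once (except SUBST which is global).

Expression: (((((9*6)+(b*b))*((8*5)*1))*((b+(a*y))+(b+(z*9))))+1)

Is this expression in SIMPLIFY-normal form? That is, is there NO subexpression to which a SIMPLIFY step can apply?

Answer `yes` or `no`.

Expression: (((((9*6)+(b*b))*((8*5)*1))*((b+(a*y))+(b+(z*9))))+1)
Scanning for simplifiable subexpressions (pre-order)...
  at root: (((((9*6)+(b*b))*((8*5)*1))*((b+(a*y))+(b+(z*9))))+1) (not simplifiable)
  at L: ((((9*6)+(b*b))*((8*5)*1))*((b+(a*y))+(b+(z*9)))) (not simplifiable)
  at LL: (((9*6)+(b*b))*((8*5)*1)) (not simplifiable)
  at LLL: ((9*6)+(b*b)) (not simplifiable)
  at LLLL: (9*6) (SIMPLIFIABLE)
  at LLLR: (b*b) (not simplifiable)
  at LLR: ((8*5)*1) (SIMPLIFIABLE)
  at LLRL: (8*5) (SIMPLIFIABLE)
  at LR: ((b+(a*y))+(b+(z*9))) (not simplifiable)
  at LRL: (b+(a*y)) (not simplifiable)
  at LRLR: (a*y) (not simplifiable)
  at LRR: (b+(z*9)) (not simplifiable)
  at LRRR: (z*9) (not simplifiable)
Found simplifiable subexpr at path LLLL: (9*6)
One SIMPLIFY step would give: ((((54+(b*b))*((8*5)*1))*((b+(a*y))+(b+(z*9))))+1)
-> NOT in normal form.

Answer: no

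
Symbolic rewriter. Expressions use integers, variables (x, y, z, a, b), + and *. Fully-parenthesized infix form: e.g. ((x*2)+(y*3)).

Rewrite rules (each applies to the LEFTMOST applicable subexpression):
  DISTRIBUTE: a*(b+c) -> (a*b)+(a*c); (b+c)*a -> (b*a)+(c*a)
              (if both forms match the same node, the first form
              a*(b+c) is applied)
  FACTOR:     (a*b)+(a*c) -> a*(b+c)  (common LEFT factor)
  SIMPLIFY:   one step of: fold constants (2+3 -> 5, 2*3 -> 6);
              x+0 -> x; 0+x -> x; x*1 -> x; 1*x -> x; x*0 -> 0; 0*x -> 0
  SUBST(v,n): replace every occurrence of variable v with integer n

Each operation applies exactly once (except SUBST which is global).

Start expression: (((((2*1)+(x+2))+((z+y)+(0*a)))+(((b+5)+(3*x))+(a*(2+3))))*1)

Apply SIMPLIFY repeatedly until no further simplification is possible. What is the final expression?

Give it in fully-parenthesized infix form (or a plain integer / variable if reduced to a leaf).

Start: (((((2*1)+(x+2))+((z+y)+(0*a)))+(((b+5)+(3*x))+(a*(2+3))))*1)
Step 1: at root: (((((2*1)+(x+2))+((z+y)+(0*a)))+(((b+5)+(3*x))+(a*(2+3))))*1) -> ((((2*1)+(x+2))+((z+y)+(0*a)))+(((b+5)+(3*x))+(a*(2+3)))); overall: (((((2*1)+(x+2))+((z+y)+(0*a)))+(((b+5)+(3*x))+(a*(2+3))))*1) -> ((((2*1)+(x+2))+((z+y)+(0*a)))+(((b+5)+(3*x))+(a*(2+3))))
Step 2: at LLL: (2*1) -> 2; overall: ((((2*1)+(x+2))+((z+y)+(0*a)))+(((b+5)+(3*x))+(a*(2+3)))) -> (((2+(x+2))+((z+y)+(0*a)))+(((b+5)+(3*x))+(a*(2+3))))
Step 3: at LRR: (0*a) -> 0; overall: (((2+(x+2))+((z+y)+(0*a)))+(((b+5)+(3*x))+(a*(2+3)))) -> (((2+(x+2))+((z+y)+0))+(((b+5)+(3*x))+(a*(2+3))))
Step 4: at LR: ((z+y)+0) -> (z+y); overall: (((2+(x+2))+((z+y)+0))+(((b+5)+(3*x))+(a*(2+3)))) -> (((2+(x+2))+(z+y))+(((b+5)+(3*x))+(a*(2+3))))
Step 5: at RRR: (2+3) -> 5; overall: (((2+(x+2))+(z+y))+(((b+5)+(3*x))+(a*(2+3)))) -> (((2+(x+2))+(z+y))+(((b+5)+(3*x))+(a*5)))
Fixed point: (((2+(x+2))+(z+y))+(((b+5)+(3*x))+(a*5)))

Answer: (((2+(x+2))+(z+y))+(((b+5)+(3*x))+(a*5)))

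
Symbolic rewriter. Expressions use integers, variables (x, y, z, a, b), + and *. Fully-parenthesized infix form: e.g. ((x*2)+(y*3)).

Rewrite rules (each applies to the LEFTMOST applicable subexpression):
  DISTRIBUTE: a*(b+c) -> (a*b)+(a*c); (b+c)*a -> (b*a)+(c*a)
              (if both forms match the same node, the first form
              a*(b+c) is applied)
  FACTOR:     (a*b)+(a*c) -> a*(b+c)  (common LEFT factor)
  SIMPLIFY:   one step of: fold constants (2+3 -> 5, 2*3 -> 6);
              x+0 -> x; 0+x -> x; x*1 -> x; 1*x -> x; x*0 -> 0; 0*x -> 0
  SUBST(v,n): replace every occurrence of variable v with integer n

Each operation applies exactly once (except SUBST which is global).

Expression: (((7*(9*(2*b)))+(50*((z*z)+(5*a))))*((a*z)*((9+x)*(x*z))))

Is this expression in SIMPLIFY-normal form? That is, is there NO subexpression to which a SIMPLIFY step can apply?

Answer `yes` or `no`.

Expression: (((7*(9*(2*b)))+(50*((z*z)+(5*a))))*((a*z)*((9+x)*(x*z))))
Scanning for simplifiable subexpressions (pre-order)...
  at root: (((7*(9*(2*b)))+(50*((z*z)+(5*a))))*((a*z)*((9+x)*(x*z)))) (not simplifiable)
  at L: ((7*(9*(2*b)))+(50*((z*z)+(5*a)))) (not simplifiable)
  at LL: (7*(9*(2*b))) (not simplifiable)
  at LLR: (9*(2*b)) (not simplifiable)
  at LLRR: (2*b) (not simplifiable)
  at LR: (50*((z*z)+(5*a))) (not simplifiable)
  at LRR: ((z*z)+(5*a)) (not simplifiable)
  at LRRL: (z*z) (not simplifiable)
  at LRRR: (5*a) (not simplifiable)
  at R: ((a*z)*((9+x)*(x*z))) (not simplifiable)
  at RL: (a*z) (not simplifiable)
  at RR: ((9+x)*(x*z)) (not simplifiable)
  at RRL: (9+x) (not simplifiable)
  at RRR: (x*z) (not simplifiable)
Result: no simplifiable subexpression found -> normal form.

Answer: yes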